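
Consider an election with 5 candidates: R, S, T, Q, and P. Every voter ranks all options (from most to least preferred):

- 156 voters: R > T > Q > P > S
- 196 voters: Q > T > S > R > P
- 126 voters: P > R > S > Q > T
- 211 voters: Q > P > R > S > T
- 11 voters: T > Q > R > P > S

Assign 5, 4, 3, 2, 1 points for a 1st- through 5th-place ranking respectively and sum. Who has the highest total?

R: 156·5 + 196·2 + 126·4 + 211·3 + 11·3 = 2342
S: 156·1 + 196·3 + 126·3 + 211·2 + 11·1 = 1555
T: 156·4 + 196·4 + 126·1 + 211·1 + 11·5 = 1800
Q: 156·3 + 196·5 + 126·2 + 211·5 + 11·4 = 2799
P: 156·2 + 196·1 + 126·5 + 211·4 + 11·2 = 2004
Q has the highest Borda score (2799).

Q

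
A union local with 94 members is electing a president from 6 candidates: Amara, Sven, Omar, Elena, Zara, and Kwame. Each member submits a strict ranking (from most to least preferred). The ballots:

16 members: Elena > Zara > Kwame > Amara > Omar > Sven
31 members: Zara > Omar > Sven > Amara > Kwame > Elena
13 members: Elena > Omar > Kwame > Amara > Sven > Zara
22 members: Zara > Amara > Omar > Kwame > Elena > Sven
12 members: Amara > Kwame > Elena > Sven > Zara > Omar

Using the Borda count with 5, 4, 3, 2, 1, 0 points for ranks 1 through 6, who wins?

Amara: 16·2 + 31·2 + 13·2 + 22·4 + 12·5 = 268
Sven: 16·0 + 31·3 + 13·1 + 22·0 + 12·2 = 130
Omar: 16·1 + 31·4 + 13·4 + 22·3 + 12·0 = 258
Elena: 16·5 + 31·0 + 13·5 + 22·1 + 12·3 = 203
Zara: 16·4 + 31·5 + 13·0 + 22·5 + 12·1 = 341
Kwame: 16·3 + 31·1 + 13·3 + 22·2 + 12·4 = 210
Zara has the highest Borda score (341).

Zara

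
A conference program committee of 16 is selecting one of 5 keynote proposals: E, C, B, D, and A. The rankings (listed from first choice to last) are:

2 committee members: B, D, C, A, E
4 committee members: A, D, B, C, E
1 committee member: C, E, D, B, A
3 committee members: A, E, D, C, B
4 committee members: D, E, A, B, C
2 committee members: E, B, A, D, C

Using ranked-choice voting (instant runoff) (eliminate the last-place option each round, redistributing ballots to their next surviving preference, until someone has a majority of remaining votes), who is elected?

Round 1: E 2, C 1, B 2, D 4, A 7. Eliminate C.
Round 2: E 3, B 2, D 4, A 7. Eliminate B.
Round 3: E 3, D 6, A 7. Eliminate E.
Round 4: D 7, A 9. A has a majority.

A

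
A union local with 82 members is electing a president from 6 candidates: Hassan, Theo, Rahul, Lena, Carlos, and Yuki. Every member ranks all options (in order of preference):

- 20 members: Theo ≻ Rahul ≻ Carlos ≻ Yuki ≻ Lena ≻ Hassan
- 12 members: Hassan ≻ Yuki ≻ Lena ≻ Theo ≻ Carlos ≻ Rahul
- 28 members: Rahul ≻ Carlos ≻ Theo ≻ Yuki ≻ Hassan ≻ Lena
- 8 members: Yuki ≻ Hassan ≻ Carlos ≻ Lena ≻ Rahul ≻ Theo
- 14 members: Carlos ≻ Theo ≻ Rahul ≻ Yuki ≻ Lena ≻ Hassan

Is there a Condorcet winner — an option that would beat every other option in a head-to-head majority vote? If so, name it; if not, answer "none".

none

Checking pairwise contests:
Theo beats Hassan 62–20.
Carlos beats Theo 50–32.
Theo beats Rahul 46–36.
Hassan beats Lena 48–34.
Rahul beats Carlos 48–34.
Theo beats Yuki 62–20.
Every option loses at least one head-to-head, so there is no Condorcet winner.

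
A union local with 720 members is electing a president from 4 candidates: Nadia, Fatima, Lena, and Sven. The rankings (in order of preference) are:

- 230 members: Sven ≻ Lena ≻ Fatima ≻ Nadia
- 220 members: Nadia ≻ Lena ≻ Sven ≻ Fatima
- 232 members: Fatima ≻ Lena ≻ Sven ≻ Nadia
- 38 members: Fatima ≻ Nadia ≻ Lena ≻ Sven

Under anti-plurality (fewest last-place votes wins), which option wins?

Last-place votes: Nadia 462, Fatima 220, Lena 0, Sven 38.
Lena is ranked last by the fewest voters, so Lena wins.

Lena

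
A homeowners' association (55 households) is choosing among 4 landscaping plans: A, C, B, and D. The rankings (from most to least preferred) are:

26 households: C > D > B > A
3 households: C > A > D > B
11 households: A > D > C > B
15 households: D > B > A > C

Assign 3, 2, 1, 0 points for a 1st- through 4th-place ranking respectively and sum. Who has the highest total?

A: 26·0 + 3·2 + 11·3 + 15·1 = 54
C: 26·3 + 3·3 + 11·1 + 15·0 = 98
B: 26·1 + 3·0 + 11·0 + 15·2 = 56
D: 26·2 + 3·1 + 11·2 + 15·3 = 122
D has the highest Borda score (122).

D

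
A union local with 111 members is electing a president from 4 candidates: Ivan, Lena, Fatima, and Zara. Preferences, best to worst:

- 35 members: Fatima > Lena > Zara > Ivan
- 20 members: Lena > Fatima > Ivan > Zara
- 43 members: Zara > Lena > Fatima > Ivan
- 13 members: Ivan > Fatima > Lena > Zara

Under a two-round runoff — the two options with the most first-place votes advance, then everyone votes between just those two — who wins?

Fatima

Round 1 first-place votes: Ivan 13, Lena 20, Fatima 35, Zara 43.
Zara and Fatima advance.
Runoff: Zara is preferred to Fatima by 43 voters; Fatima by 68.
Fatima wins the runoff.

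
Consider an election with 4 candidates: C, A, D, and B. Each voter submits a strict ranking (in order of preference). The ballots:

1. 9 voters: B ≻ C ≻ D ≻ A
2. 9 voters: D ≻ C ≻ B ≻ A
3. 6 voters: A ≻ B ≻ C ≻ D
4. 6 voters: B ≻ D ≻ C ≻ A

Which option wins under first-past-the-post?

B

First-place votes: C 0, A 6, D 9, B 15.
B has the most first-place votes.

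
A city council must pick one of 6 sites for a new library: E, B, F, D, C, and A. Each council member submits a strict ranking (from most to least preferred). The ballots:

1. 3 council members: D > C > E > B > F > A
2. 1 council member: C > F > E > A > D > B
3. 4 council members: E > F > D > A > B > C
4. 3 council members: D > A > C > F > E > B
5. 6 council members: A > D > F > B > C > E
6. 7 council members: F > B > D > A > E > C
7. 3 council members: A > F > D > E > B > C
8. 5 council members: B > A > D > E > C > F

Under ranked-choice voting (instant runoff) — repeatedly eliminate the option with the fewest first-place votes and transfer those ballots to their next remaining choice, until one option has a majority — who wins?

A

Round 1: E 4, B 5, F 7, D 6, C 1, A 9. Eliminate C.
Round 2: E 4, B 5, F 8, D 6, A 9. Eliminate E.
Round 3: B 5, F 12, D 6, A 9. Eliminate B.
Round 4: F 12, D 6, A 14. Eliminate D.
Round 5: F 15, A 17. A has a majority.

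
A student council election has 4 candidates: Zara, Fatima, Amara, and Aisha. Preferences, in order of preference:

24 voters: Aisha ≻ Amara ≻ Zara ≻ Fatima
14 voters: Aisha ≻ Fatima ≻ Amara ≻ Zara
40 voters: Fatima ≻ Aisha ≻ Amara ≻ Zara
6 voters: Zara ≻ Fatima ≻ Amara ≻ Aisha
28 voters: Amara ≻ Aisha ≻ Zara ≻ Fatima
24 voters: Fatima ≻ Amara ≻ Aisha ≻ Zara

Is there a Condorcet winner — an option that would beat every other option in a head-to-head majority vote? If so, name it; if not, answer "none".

Fatima vs Zara: 78–58 for Fatima.
Fatima vs Amara: 84–52 for Fatima.
Fatima vs Aisha: 70–66 for Fatima.
Fatima beats every other option head-to-head.

Fatima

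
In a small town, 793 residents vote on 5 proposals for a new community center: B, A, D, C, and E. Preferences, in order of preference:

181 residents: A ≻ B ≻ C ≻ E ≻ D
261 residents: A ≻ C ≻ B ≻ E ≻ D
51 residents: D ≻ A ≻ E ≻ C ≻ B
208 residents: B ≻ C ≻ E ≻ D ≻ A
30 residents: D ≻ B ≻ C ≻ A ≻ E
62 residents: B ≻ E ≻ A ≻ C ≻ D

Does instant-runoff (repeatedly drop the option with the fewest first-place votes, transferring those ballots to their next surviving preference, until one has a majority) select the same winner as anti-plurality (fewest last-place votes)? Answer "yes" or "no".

Instant-runoff — R1 B 270, A 442, D 81, C 0, E 0 (A winner). Winner: A.
Anti-plurality — last-place votes: B 51, A 208, D 504, C 0, E 30. Winner: C.
The two methods disagree.

no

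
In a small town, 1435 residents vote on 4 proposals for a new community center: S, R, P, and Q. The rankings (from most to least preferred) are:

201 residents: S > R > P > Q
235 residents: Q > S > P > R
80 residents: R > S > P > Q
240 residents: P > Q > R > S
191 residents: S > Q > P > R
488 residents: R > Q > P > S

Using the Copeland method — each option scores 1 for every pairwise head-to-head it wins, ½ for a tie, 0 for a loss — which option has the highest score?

R

S: loses to R, P, and Q → score 0.
R: beats S, P, and Q → score 3.
P: beats S; loses to R and Q → score 1.
Q: beats S and P; loses to R → score 2.
R has the best pairwise record.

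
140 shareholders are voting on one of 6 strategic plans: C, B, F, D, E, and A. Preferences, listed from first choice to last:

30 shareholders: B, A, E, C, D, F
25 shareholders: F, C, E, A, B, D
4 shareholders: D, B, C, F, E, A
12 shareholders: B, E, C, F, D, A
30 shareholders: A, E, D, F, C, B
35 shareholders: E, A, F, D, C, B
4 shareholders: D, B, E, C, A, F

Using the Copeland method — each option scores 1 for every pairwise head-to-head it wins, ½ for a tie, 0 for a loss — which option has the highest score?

C: beats B; loses to F, D, E, and A → score 1.
B: loses to C, F, D, E, and A → score 0.
F: beats C, B, and D; loses to E and A → score 3.
D: beats C and B; loses to F, E, and A → score 2.
E: beats C, B, F, D, and A → score 5.
A: beats C, B, F, and D; loses to E → score 4.
E has the best pairwise record.

E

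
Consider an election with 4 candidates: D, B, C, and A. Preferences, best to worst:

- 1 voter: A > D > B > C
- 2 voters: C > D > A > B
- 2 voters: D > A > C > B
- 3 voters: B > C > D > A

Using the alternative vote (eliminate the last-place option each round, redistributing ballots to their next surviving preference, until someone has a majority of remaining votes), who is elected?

D

Round 1: D 2, B 3, C 2, A 1. Eliminate A.
Round 2: D 3, B 3, C 2. Eliminate C.
Round 3: D 5, B 3. D has a majority.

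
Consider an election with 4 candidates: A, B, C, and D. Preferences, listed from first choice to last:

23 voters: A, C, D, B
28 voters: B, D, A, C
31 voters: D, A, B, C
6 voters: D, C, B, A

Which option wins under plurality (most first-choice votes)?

First-place votes: A 23, B 28, C 0, D 37.
D has the most first-place votes.

D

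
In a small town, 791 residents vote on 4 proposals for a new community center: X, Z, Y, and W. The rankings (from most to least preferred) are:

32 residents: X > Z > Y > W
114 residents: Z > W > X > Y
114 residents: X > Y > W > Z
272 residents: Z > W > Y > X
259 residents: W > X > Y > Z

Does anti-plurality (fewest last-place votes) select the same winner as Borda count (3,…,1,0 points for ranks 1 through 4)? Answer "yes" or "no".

Anti-plurality — last-place votes: X 272, Z 373, Y 114, W 32. Winner: W.
Borda — scores: X 1070, Z 1222, Y 791, W 1663. Winner: W.
The two methods agree.

yes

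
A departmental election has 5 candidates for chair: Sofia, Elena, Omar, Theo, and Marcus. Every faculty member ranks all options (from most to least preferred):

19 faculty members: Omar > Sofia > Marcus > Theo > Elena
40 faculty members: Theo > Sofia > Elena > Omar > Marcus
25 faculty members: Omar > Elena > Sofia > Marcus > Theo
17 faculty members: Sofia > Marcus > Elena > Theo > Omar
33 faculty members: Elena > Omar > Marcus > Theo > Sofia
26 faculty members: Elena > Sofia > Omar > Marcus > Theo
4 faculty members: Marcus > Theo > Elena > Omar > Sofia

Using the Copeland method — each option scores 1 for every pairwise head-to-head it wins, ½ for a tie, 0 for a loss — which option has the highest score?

Elena

Sofia: beats Omar, Theo, and Marcus; loses to Elena → score 3.
Elena: beats Sofia, Omar, Theo, and Marcus → score 4.
Omar: beats Theo and Marcus; loses to Sofia and Elena → score 2.
Theo: loses to Sofia, Elena, Omar, and Marcus → score 0.
Marcus: beats Theo; loses to Sofia, Elena, and Omar → score 1.
Elena has the best pairwise record.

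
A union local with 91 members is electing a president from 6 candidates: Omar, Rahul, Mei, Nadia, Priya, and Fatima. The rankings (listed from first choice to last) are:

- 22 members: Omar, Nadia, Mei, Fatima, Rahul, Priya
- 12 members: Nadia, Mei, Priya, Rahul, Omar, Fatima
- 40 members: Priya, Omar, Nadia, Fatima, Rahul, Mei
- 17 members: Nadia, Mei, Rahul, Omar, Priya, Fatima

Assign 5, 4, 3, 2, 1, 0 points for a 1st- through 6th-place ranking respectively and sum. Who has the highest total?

Omar: 22·5 + 12·1 + 40·4 + 17·2 = 316
Rahul: 22·1 + 12·2 + 40·1 + 17·3 = 137
Mei: 22·3 + 12·4 + 40·0 + 17·4 = 182
Nadia: 22·4 + 12·5 + 40·3 + 17·5 = 353
Priya: 22·0 + 12·3 + 40·5 + 17·1 = 253
Fatima: 22·2 + 12·0 + 40·2 + 17·0 = 124
Nadia has the highest Borda score (353).

Nadia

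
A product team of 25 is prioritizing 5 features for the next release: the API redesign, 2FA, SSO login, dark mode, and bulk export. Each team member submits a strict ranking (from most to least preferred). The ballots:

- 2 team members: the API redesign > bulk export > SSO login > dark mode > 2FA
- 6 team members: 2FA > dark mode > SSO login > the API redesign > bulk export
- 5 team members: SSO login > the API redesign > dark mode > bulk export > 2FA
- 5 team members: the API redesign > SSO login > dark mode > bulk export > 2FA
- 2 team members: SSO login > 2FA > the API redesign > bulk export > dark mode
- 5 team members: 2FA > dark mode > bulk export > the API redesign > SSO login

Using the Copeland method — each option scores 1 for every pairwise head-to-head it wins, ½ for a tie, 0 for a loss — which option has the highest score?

SSO login

the API redesign: beats dark mode and bulk export; loses to 2FA and SSO login → score 2.
2FA: beats the API redesign, dark mode, and bulk export; loses to SSO login → score 3.
SSO login: beats the API redesign, 2FA, dark mode, and bulk export → score 4.
dark mode: beats bulk export; loses to the API redesign, 2FA, and SSO login → score 1.
bulk export: loses to the API redesign, 2FA, SSO login, and dark mode → score 0.
SSO login has the best pairwise record.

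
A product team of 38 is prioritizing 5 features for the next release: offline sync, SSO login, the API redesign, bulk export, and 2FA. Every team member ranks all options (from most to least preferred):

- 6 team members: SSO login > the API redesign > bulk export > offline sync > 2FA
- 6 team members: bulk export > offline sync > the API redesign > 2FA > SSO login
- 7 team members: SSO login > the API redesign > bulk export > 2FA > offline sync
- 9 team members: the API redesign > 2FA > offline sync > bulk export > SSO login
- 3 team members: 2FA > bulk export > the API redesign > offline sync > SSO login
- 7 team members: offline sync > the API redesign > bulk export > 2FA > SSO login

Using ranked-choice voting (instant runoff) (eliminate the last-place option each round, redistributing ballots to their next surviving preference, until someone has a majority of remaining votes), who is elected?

the API redesign

Round 1: offline sync 7, SSO login 13, the API redesign 9, bulk export 6, 2FA 3. Eliminate 2FA.
Round 2: offline sync 7, SSO login 13, the API redesign 9, bulk export 9. Eliminate offline sync.
Round 3: SSO login 13, the API redesign 16, bulk export 9. Eliminate bulk export.
Round 4: SSO login 13, the API redesign 25. The API redesign has a majority.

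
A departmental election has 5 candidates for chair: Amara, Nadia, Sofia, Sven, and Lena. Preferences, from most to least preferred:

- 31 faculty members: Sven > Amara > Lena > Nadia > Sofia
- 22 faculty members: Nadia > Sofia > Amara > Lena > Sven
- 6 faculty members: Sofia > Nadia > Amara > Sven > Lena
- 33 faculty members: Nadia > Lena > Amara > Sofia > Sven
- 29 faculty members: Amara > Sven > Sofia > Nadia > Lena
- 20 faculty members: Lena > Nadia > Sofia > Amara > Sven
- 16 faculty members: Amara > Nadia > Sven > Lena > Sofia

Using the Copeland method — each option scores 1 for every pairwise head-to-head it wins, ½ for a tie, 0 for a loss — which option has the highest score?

Amara: beats Sofia, Sven, and Lena; loses to Nadia → score 3.
Nadia: beats Amara, Sofia, Sven, and Lena → score 4.
Sofia: beats Sven; loses to Amara, Nadia, and Lena → score 1.
Sven: beats Lena; loses to Amara, Nadia, and Sofia → score 1.
Lena: beats Sofia; loses to Amara, Nadia, and Sven → score 1.
Nadia has the best pairwise record.

Nadia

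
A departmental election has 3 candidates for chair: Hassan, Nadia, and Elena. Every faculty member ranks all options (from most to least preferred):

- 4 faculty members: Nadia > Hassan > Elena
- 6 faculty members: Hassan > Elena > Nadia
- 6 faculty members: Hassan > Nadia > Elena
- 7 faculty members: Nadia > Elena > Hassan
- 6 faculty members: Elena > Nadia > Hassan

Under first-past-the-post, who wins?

First-place votes: Hassan 12, Nadia 11, Elena 6.
Hassan has the most first-place votes.

Hassan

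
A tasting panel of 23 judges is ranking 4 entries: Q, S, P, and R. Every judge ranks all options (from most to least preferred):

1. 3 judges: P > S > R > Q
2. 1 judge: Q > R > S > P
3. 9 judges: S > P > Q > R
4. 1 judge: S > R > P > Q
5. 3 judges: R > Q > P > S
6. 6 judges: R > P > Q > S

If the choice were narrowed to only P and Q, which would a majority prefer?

Voters preferring P to Q: 19; preferring Q to P: 4.
P wins the head-to-head.

P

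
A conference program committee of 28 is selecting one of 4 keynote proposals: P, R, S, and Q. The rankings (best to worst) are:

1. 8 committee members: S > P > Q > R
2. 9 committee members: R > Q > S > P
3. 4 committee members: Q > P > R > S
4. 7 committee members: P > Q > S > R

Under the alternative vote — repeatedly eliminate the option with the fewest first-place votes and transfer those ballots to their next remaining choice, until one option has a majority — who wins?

P

Round 1: P 7, R 9, S 8, Q 4. Eliminate Q.
Round 2: P 11, R 9, S 8. Eliminate S.
Round 3: P 19, R 9. P has a majority.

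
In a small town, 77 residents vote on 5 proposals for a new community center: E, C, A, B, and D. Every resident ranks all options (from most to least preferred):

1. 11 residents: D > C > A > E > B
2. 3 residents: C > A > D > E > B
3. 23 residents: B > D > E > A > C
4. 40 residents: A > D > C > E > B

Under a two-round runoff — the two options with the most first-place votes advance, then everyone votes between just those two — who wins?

A

Round 1 first-place votes: E 0, C 3, A 40, B 23, D 11.
A and B advance.
Runoff: A is preferred to B by 54 voters; B by 23.
A wins the runoff.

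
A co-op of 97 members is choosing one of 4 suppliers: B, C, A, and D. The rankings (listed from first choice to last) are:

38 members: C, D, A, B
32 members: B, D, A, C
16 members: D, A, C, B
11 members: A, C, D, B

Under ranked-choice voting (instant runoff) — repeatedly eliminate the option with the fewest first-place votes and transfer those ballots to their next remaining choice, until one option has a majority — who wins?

C

Round 1: B 32, C 38, A 11, D 16. Eliminate A.
Round 2: B 32, C 49, D 16. C has a majority.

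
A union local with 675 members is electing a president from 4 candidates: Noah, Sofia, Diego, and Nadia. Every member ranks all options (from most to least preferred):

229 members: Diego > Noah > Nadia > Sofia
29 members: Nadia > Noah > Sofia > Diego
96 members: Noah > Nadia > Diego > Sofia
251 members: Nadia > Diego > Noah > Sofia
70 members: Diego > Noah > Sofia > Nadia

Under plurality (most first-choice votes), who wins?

First-place votes: Noah 96, Sofia 0, Diego 299, Nadia 280.
Diego has the most first-place votes.

Diego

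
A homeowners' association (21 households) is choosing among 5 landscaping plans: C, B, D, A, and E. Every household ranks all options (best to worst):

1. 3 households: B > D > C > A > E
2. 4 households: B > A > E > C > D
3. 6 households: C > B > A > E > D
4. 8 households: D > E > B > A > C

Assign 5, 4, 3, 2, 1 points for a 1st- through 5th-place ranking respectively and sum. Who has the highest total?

C: 3·3 + 4·2 + 6·5 + 8·1 = 55
B: 3·5 + 4·5 + 6·4 + 8·3 = 83
D: 3·4 + 4·1 + 6·1 + 8·5 = 62
A: 3·2 + 4·4 + 6·3 + 8·2 = 56
E: 3·1 + 4·3 + 6·2 + 8·4 = 59
B has the highest Borda score (83).

B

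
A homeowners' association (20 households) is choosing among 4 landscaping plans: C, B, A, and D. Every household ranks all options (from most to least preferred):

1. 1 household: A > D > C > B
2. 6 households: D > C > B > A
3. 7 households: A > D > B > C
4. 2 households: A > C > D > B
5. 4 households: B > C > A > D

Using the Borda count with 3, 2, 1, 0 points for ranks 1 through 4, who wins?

C: 1·1 + 6·2 + 7·0 + 2·2 + 4·2 = 25
B: 1·0 + 6·1 + 7·1 + 2·0 + 4·3 = 25
A: 1·3 + 6·0 + 7·3 + 2·3 + 4·1 = 34
D: 1·2 + 6·3 + 7·2 + 2·1 + 4·0 = 36
D has the highest Borda score (36).

D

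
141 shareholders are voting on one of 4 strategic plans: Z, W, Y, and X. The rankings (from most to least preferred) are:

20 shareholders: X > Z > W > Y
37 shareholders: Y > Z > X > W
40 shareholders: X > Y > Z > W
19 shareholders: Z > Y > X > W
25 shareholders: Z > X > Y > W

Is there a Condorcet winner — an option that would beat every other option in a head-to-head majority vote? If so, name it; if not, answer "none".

none

Checking pairwise contests:
Y beats Z 77–64.
Z beats W 141–0.
X beats Y 85–56.
Z beats X 81–60.
Every option loses at least one head-to-head, so there is no Condorcet winner.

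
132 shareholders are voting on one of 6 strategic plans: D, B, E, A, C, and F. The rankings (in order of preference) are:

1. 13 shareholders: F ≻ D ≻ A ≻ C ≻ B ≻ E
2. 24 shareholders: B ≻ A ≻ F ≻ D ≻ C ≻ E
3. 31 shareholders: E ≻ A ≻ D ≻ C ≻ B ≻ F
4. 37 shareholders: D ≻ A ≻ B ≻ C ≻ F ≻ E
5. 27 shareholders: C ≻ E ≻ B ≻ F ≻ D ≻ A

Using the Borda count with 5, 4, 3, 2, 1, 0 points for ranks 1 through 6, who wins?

D: 13·4 + 24·2 + 31·3 + 37·5 + 27·1 = 405
B: 13·1 + 24·5 + 31·1 + 37·3 + 27·3 = 356
E: 13·0 + 24·0 + 31·5 + 37·0 + 27·4 = 263
A: 13·3 + 24·4 + 31·4 + 37·4 + 27·0 = 407
C: 13·2 + 24·1 + 31·2 + 37·2 + 27·5 = 321
F: 13·5 + 24·3 + 31·0 + 37·1 + 27·2 = 228
A has the highest Borda score (407).

A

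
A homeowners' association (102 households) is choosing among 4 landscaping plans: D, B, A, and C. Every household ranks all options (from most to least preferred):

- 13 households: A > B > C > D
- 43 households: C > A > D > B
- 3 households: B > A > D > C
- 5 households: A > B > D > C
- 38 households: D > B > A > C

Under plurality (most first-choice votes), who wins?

C

First-place votes: D 38, B 3, A 18, C 43.
C has the most first-place votes.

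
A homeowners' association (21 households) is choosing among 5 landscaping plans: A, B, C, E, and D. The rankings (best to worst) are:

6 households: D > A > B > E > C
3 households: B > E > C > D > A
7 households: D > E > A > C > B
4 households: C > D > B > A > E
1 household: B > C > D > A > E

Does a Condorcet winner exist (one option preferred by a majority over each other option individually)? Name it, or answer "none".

D

D vs A: 21–0 for D.
D vs B: 17–4 for D.
D vs C: 13–8 for D.
D vs E: 18–3 for D.
D beats every other option head-to-head.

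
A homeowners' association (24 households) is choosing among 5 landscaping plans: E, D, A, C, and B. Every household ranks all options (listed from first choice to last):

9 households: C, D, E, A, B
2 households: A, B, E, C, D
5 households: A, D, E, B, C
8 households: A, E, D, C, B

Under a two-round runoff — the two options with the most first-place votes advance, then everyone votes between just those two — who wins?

A

Round 1 first-place votes: E 0, D 0, A 15, C 9, B 0.
A and C advance.
Runoff: A is preferred to C by 15 voters; C by 9.
A wins the runoff.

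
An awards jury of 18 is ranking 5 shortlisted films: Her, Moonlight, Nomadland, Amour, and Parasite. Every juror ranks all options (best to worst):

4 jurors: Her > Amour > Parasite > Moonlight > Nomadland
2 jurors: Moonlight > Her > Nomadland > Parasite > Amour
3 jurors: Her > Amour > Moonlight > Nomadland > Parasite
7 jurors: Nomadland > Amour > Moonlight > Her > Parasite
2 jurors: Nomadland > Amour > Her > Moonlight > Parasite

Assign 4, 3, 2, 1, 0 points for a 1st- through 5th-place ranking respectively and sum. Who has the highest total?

Amour

Her: 4·4 + 2·3 + 3·4 + 7·1 + 2·2 = 45
Moonlight: 4·1 + 2·4 + 3·2 + 7·2 + 2·1 = 34
Nomadland: 4·0 + 2·2 + 3·1 + 7·4 + 2·4 = 43
Amour: 4·3 + 2·0 + 3·3 + 7·3 + 2·3 = 48
Parasite: 4·2 + 2·1 + 3·0 + 7·0 + 2·0 = 10
Amour has the highest Borda score (48).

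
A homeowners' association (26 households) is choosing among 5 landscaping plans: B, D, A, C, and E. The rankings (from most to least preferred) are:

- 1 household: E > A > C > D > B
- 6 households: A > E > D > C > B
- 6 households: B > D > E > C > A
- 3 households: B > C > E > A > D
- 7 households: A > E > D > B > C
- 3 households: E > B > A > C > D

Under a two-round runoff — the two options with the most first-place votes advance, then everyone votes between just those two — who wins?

Round 1 first-place votes: B 9, D 0, A 13, C 0, E 4.
A and B advance.
Runoff: A is preferred to B by 14 voters; B by 12.
A wins the runoff.

A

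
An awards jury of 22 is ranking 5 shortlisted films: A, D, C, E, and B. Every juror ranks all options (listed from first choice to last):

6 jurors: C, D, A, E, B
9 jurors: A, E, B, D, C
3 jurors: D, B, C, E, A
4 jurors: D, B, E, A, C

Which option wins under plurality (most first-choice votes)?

First-place votes: A 9, D 7, C 6, E 0, B 0.
A has the most first-place votes.

A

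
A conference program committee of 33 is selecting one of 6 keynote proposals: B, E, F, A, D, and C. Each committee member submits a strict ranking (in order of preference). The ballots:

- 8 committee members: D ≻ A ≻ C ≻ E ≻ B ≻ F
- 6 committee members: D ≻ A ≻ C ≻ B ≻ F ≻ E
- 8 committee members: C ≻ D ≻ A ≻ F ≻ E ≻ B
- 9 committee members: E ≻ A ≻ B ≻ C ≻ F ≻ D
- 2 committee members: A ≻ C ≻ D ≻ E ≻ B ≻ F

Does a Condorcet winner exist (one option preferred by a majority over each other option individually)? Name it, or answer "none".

none

Checking pairwise contests:
E beats B 27–6.
A beats E 24–9.
B beats F 25–8.
D beats A 22–11.
C beats D 19–14.
A beats C 25–8.
Every option loses at least one head-to-head, so there is no Condorcet winner.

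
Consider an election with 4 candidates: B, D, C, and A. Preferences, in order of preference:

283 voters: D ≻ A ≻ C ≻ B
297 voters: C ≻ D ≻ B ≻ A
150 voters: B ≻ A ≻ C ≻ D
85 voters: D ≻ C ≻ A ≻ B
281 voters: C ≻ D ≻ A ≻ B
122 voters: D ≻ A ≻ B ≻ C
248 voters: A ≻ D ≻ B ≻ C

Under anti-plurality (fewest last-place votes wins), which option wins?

D

Last-place votes: B 649, D 150, C 370, A 297.
D is ranked last by the fewest voters, so D wins.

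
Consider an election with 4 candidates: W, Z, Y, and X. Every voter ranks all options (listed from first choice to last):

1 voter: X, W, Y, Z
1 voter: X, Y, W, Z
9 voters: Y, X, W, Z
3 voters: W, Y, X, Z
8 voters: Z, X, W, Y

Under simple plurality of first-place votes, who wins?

Y

First-place votes: W 3, Z 8, Y 9, X 2.
Y has the most first-place votes.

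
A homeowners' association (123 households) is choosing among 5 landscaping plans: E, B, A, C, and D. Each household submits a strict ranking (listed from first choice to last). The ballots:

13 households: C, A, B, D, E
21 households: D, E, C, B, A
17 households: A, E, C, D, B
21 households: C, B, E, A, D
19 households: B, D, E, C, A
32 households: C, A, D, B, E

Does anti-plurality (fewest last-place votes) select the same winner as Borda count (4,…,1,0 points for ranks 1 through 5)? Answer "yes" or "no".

yes

Anti-plurality — last-place votes: E 45, B 17, A 40, C 0, D 21. Winner: C.
Borda — scores: E 194, B 218, A 224, C 359, D 235. Winner: C.
The two methods agree.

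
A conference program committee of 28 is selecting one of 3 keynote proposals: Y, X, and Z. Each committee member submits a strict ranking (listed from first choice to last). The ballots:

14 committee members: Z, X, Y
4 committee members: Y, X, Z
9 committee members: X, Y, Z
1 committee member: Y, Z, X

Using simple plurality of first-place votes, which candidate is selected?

First-place votes: Y 5, X 9, Z 14.
Z has the most first-place votes.

Z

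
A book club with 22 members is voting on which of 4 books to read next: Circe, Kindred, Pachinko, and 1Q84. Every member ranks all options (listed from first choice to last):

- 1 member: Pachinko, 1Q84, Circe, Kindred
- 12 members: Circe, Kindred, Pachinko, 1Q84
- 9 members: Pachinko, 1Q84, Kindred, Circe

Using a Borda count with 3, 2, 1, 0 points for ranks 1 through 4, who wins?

Pachinko

Circe: 1·1 + 12·3 + 9·0 = 37
Kindred: 1·0 + 12·2 + 9·1 = 33
Pachinko: 1·3 + 12·1 + 9·3 = 42
1Q84: 1·2 + 12·0 + 9·2 = 20
Pachinko has the highest Borda score (42).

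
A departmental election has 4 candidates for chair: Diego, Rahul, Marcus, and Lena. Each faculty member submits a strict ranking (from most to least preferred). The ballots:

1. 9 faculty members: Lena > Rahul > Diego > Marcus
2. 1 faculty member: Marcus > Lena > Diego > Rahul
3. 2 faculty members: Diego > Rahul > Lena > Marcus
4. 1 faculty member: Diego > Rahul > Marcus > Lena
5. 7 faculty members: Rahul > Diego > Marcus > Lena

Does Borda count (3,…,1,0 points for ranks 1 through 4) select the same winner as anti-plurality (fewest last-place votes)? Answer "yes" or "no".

Borda — scores: Diego 33, Rahul 45, Marcus 11, Lena 31. Winner: Rahul.
Anti-plurality — last-place votes: Diego 0, Rahul 1, Marcus 11, Lena 8. Winner: Diego.
The two methods disagree.

no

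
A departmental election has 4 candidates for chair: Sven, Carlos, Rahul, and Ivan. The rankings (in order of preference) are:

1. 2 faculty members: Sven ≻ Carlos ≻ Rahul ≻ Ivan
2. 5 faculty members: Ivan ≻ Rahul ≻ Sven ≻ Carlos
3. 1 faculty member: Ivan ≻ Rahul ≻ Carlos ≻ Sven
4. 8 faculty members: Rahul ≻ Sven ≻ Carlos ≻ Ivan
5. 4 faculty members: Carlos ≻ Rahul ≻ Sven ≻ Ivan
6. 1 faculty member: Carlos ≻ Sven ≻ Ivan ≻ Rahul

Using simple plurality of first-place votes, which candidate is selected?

Rahul

First-place votes: Sven 2, Carlos 5, Rahul 8, Ivan 6.
Rahul has the most first-place votes.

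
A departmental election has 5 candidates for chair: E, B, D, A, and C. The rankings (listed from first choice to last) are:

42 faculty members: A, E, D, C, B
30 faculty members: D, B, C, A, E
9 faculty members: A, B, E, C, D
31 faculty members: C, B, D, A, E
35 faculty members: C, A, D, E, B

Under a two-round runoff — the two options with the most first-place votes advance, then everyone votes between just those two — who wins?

C

Round 1 first-place votes: E 0, B 0, D 30, A 51, C 66.
C and A advance.
Runoff: C is preferred to A by 96 voters; A by 51.
C wins the runoff.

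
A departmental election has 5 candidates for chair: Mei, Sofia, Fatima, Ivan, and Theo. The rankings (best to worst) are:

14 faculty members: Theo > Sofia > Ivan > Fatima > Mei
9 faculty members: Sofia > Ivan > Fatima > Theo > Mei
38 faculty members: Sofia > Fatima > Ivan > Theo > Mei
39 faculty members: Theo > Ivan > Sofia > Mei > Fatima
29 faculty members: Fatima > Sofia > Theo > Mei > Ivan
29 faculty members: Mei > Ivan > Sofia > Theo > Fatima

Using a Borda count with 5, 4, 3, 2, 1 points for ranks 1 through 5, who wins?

Mei: 14·1 + 9·1 + 38·1 + 39·2 + 29·2 + 29·5 = 342
Sofia: 14·4 + 9·5 + 38·5 + 39·3 + 29·4 + 29·3 = 611
Fatima: 14·2 + 9·3 + 38·4 + 39·1 + 29·5 + 29·1 = 420
Ivan: 14·3 + 9·4 + 38·3 + 39·4 + 29·1 + 29·4 = 493
Theo: 14·5 + 9·2 + 38·2 + 39·5 + 29·3 + 29·2 = 504
Sofia has the highest Borda score (611).

Sofia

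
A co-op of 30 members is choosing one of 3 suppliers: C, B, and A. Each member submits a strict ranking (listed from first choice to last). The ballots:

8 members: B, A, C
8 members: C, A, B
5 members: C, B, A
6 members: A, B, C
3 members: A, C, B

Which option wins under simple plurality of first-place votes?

First-place votes: C 13, B 8, A 9.
C has the most first-place votes.

C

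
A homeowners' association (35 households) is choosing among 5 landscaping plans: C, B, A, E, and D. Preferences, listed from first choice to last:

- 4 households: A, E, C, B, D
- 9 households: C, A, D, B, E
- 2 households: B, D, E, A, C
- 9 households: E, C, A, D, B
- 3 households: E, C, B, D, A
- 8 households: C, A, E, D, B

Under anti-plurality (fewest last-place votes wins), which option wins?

C

Last-place votes: C 2, B 17, A 3, E 9, D 4.
C is ranked last by the fewest voters, so C wins.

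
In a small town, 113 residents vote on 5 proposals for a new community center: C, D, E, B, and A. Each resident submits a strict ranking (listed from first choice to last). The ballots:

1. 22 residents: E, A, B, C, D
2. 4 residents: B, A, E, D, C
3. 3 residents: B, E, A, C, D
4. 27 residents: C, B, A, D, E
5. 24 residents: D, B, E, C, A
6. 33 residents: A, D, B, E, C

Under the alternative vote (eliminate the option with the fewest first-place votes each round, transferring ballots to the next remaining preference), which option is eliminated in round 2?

D

Round 1: C 27, D 24, E 22, B 7, A 33. Eliminate B.
Round 2: C 27, D 24, E 25, A 37. Eliminate D.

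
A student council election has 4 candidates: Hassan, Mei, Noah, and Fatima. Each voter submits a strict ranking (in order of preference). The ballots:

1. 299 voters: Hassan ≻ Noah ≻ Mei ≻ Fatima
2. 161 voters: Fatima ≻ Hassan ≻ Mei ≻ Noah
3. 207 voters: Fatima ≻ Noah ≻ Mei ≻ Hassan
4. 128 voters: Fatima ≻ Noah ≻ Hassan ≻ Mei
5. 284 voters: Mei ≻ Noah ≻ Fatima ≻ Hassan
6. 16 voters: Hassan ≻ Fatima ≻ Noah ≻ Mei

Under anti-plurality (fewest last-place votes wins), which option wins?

Mei

Last-place votes: Hassan 491, Mei 144, Noah 161, Fatima 299.
Mei is ranked last by the fewest voters, so Mei wins.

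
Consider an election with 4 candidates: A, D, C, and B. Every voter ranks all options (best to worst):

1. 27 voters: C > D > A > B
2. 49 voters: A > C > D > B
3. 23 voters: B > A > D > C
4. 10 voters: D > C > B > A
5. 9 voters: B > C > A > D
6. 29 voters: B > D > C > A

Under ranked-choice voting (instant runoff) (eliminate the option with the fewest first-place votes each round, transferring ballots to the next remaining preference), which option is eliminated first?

Round 1: A 49, D 10, C 27, B 61. Eliminate D.

D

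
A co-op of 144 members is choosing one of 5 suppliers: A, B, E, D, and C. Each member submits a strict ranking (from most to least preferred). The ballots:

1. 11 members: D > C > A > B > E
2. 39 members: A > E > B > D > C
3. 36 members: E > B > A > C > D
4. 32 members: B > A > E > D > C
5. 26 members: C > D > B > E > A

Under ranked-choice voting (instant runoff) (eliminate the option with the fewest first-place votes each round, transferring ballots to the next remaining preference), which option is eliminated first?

D

Round 1: A 39, B 32, E 36, D 11, C 26. Eliminate D.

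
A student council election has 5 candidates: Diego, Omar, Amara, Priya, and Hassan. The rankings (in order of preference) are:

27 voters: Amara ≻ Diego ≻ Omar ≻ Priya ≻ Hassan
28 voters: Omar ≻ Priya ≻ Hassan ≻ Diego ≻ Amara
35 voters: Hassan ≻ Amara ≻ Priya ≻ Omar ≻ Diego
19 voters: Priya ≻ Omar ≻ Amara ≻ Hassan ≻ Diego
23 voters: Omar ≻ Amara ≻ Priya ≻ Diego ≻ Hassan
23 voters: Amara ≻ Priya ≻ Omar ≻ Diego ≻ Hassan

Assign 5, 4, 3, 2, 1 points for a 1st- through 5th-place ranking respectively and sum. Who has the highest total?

Diego: 27·4 + 28·2 + 35·1 + 19·1 + 23·2 + 23·2 = 310
Omar: 27·3 + 28·5 + 35·2 + 19·4 + 23·5 + 23·3 = 551
Amara: 27·5 + 28·1 + 35·4 + 19·3 + 23·4 + 23·5 = 567
Priya: 27·2 + 28·4 + 35·3 + 19·5 + 23·3 + 23·4 = 527
Hassan: 27·1 + 28·3 + 35·5 + 19·2 + 23·1 + 23·1 = 370
Amara has the highest Borda score (567).

Amara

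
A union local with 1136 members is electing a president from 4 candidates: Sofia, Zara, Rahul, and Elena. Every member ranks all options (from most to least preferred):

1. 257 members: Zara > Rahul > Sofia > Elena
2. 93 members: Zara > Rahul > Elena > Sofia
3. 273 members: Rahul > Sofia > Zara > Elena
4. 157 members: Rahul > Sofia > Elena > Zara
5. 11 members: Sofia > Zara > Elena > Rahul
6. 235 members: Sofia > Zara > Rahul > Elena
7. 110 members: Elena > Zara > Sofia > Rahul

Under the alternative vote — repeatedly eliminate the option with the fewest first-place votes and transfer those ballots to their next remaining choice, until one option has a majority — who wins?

Round 1: Sofia 246, Zara 350, Rahul 430, Elena 110. Eliminate Elena.
Round 2: Sofia 246, Zara 460, Rahul 430. Eliminate Sofia.
Round 3: Zara 706, Rahul 430. Zara has a majority.

Zara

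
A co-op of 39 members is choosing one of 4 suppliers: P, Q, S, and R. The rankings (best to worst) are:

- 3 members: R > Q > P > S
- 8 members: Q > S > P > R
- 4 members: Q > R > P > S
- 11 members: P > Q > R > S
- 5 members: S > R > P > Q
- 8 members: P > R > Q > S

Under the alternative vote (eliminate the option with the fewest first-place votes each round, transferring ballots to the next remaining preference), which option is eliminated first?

R

Round 1: P 19, Q 12, S 5, R 3. Eliminate R.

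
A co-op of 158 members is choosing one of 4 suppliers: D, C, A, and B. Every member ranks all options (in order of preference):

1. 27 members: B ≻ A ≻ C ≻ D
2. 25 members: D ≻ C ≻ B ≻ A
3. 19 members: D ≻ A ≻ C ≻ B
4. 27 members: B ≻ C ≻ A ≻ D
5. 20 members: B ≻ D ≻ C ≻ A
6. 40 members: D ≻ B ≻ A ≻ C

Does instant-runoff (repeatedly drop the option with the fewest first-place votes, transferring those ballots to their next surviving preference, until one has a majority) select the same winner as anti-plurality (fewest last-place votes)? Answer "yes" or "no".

no

Instant-runoff — R1 D 84, C 0, A 0, B 74 (D winner). Winner: D.
Anti-plurality — last-place votes: D 54, C 40, A 45, B 19. Winner: B.
The two methods disagree.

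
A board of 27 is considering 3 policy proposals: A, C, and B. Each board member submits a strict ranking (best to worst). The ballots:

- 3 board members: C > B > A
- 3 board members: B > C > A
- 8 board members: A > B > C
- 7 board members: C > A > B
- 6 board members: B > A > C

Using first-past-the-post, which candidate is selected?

First-place votes: A 8, C 10, B 9.
C has the most first-place votes.

C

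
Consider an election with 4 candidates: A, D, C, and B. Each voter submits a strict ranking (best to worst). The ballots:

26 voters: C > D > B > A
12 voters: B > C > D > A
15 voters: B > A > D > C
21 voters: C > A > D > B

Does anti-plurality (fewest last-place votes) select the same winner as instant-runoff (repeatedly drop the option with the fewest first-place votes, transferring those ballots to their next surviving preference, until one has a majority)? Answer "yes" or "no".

Anti-plurality — last-place votes: A 38, D 0, C 15, B 21. Winner: D.
Instant-runoff — R1 A 0, D 0, C 47, B 27 (C winner). Winner: C.
The two methods disagree.

no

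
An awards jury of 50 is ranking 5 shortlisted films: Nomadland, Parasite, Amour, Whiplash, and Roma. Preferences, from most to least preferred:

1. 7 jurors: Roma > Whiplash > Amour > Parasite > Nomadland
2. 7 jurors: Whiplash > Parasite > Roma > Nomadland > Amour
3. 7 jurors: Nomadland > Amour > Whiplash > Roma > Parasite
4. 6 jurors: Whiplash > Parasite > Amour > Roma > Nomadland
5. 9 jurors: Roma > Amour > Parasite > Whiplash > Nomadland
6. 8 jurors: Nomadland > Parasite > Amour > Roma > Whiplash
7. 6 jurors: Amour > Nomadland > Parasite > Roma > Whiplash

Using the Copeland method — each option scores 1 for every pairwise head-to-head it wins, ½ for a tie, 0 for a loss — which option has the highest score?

Nomadland: loses to Parasite, Amour, Whiplash, and Roma → score 0.
Parasite: beats Nomadland and Roma; loses to Amour and Whiplash → score 2.
Amour: beats Nomadland, Parasite, Whiplash, and Roma → score 4.
Whiplash: beats Nomadland and Parasite; loses to Amour and Roma → score 2.
Roma: beats Nomadland and Whiplash; loses to Parasite and Amour → score 2.
Amour has the best pairwise record.

Amour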